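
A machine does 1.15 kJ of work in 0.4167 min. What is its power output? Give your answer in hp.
P = W/t = 1150 J / 25 s = 46 W = 0.06168 hp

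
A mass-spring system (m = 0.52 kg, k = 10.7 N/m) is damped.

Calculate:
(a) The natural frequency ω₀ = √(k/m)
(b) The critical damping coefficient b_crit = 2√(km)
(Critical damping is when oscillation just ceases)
ω₀ = √(k/m) = √(10.7/0.52) = 4.536 rad/s
b_crit = 2√(km) = 2√(10.7×0.52) = 4.718 kg/s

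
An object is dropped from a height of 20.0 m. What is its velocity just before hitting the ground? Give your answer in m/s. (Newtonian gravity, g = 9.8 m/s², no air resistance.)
v = √(2gh) = 19.8 m/s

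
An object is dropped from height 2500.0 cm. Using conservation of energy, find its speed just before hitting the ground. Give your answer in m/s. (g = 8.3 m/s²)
mgh = ½mv² → v = √(2gh) = √(2×8.3×25) = 20.37 m/s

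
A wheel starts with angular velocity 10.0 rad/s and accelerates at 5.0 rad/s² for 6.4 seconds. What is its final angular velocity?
ω = ω₀ + αt = 10.0 + 5.0 × 6.4 = 42.0 rad/s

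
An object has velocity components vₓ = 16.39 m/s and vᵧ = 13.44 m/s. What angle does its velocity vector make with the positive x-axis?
θ = arctan(vᵧ/vₓ) = arctan(13.44/16.39) = 39.35°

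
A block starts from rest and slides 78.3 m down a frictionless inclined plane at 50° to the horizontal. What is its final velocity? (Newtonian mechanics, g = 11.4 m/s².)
a = g sin(θ) = 11.4 × sin(50°) = 8.73 m/s²
v = √(2ad) = √(2 × 8.73 × 78.3) = 36.98 m/s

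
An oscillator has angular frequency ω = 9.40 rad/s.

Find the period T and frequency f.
T = 2π/ω = 2π/9.4 = 0.6684 s; f = ω/2π = 1.496 Hz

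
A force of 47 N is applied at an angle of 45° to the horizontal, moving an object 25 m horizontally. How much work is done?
W = Fd cosθ = 47×25×cos(45°) = 830.85 J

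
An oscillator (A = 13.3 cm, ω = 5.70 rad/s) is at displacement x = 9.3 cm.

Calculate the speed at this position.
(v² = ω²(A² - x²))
v = ω√(A² − x²) = 5.7×√(0.133² − 0.093²) = 0.5419 m/s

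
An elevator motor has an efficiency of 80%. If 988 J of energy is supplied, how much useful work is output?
W_out = η × W_in = 0.8 × 988 = 790.4 J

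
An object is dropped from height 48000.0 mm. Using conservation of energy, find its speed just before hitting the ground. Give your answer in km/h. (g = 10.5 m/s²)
mgh = ½mv² → v = √(2gh) = √(2×10.5×48) = 31.75 m/s = 114.3 km/h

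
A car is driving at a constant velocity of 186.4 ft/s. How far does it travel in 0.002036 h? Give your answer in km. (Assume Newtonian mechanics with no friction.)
d = vt (with unit conversion) = 0.4164 km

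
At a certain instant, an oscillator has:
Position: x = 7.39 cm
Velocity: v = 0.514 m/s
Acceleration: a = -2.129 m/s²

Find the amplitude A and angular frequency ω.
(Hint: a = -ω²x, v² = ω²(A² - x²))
a = −ω²x → ω = √(|a|/x) = √(2.129/0.0739) = 5.367 rad/s
v² = ω²(A² − x²) → A = √(x² + v²/ω²) = √(0.0739² + 0.514²/5.367²) = 0.121 m = 12.1 cm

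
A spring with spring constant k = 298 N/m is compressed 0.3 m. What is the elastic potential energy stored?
PE = ½kx² = ½×298×0.3² = 13.41 J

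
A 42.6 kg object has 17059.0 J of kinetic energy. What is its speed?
KE = ½mv² → v = √(2KE/m) = √(2×17059.0/42.6) = 28.3 m/s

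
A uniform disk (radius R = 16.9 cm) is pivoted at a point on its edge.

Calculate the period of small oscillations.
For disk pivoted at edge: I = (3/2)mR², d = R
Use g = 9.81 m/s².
I/m = (3/2)R² = 0.04284 m²; d = R = 0.169 m
T = 2π√((3/2)R²/(gR)) = 2π√(3R/(2g)) = 1.01 s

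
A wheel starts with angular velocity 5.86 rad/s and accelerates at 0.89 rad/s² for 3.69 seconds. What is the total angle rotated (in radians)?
θ = ω₀t + ½αt² = 5.86×3.69 + ½×0.89×3.69² = 27.68 rad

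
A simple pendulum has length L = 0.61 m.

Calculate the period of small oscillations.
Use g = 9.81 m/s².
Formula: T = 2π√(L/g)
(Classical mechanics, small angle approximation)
T = 2π√(L/g) = 2π√(0.61/9.81) = 1.567 s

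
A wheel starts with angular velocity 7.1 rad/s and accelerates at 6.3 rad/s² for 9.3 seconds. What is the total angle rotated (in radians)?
θ = ω₀t + ½αt² = 7.1×9.3 + ½×6.3×9.3² = 338.47 rad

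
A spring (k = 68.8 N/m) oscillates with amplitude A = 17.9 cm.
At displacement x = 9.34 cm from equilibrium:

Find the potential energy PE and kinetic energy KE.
E_total = ½kA² = ½×68.8×(0.179)² = 1.102 J
PE = ½kx² = ½×68.8×(0.0934)² = 0.3001 J
KE = E_total − PE = 0.8021 J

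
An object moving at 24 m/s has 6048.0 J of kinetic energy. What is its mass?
KE = ½mv² → m = 2KE/v² = 2×6048.0/24² = 21.0 kg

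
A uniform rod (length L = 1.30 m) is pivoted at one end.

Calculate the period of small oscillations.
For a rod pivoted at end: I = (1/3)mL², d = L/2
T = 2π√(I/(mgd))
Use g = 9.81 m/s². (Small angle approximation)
I/m = (1/3)L² = 0.5633 m²; d = L/2 = 0.65 m
T = 2π√(I/(mgd)) = 2π√(0.5633/(9.81×0.65)) = 1.868 s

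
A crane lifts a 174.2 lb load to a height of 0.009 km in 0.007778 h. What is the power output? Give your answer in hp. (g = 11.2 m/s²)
W = mgh = 79.02×11.2×9 = 7965 J
P = W/t = 7965/28 = 284.4 W = 0.3815 hp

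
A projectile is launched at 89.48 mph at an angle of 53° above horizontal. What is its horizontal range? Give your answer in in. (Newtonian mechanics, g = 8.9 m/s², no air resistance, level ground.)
R = v₀² sin(2θ) / g (with unit conversion) = 6804.0 in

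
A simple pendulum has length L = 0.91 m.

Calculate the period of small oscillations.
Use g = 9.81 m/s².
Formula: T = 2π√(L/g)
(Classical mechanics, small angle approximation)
T = 2π√(L/g) = 2π√(0.91/9.81) = 1.914 s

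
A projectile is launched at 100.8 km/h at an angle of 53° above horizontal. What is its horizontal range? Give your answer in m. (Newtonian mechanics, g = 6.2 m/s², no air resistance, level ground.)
R = v₀² sin(2θ) / g (with unit conversion) = 121.6 m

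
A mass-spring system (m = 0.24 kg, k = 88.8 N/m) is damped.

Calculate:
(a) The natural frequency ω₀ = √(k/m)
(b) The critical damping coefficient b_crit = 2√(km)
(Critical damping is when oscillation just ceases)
ω₀ = √(k/m) = √(88.8/0.24) = 19.24 rad/s
b_crit = 2√(km) = 2√(88.8×0.24) = 9.233 kg/s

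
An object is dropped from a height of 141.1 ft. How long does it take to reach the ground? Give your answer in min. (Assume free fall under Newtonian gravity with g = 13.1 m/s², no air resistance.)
t = √(2h/g) (with unit conversion) = 0.04271 min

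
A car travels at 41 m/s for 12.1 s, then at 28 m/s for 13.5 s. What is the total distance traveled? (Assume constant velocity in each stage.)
d₁ = v₁t₁ = 41 × 12.1 = 496.1 m
d₂ = v₂t₂ = 28 × 13.5 = 378 m
d_total = 496.1 + 378 = 874.1 m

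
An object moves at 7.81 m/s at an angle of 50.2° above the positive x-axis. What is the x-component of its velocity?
vₓ = v cos(θ) = 7.81 × cos(50.2°) = 5.0 m/s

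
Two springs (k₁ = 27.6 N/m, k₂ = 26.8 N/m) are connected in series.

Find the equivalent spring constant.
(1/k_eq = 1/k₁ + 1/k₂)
1/k_eq = 1/27.6 + 1/26.8 = 0.073545; k_eq = 13.6 N/m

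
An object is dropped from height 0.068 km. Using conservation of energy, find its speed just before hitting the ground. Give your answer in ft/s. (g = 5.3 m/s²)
mgh = ½mv² → v = √(2gh) = √(2×5.3×68) = 26.85 m/s = 88.08 ft/s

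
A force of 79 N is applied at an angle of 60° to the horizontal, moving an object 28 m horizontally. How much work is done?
W = Fd cosθ = 79×28×cos(60°) = 1106.0 J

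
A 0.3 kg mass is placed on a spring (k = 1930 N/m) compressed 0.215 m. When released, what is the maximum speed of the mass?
½kx² = ½mv² → v = x√(k/m) = 0.215×√(1930/0.3) = 17.24 m/s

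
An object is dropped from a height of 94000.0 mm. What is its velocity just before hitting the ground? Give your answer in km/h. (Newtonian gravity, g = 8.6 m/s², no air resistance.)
v = √(2gh) (with unit conversion) = 144.8 km/h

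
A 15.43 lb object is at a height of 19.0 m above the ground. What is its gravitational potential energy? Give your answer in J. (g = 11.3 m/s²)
PE = mgh = 6.999 kg × 11.3 m/s² × 19 m = 1503 J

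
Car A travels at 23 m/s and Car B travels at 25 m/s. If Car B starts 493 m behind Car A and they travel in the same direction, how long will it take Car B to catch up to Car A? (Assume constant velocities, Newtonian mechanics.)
Relative speed: v_rel = 25 - 23 = 2 m/s
Time to catch: t = d₀/v_rel = 493/2 = 246.5 s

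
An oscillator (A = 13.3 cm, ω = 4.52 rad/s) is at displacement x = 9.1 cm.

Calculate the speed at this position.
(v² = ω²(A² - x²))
v = ω√(A² − x²) = 4.52×√(0.133² − 0.091²) = 0.4384 m/s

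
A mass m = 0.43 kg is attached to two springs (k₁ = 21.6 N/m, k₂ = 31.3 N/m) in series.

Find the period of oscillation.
k_eq = k₁k₂/(k₁+k₂) = 12.78 N/m
T = 2π√(m/k_eq) = 2π√(0.43/12.78) = 1.153 s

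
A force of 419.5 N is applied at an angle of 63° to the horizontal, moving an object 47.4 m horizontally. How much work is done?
W = Fd cosθ = 419.5×47.4×cos(63°) = 9027.3 J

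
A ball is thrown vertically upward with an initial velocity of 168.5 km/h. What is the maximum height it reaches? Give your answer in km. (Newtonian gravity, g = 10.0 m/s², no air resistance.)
h_max = v₀²/(2g) (with unit conversion) = 0.1095 km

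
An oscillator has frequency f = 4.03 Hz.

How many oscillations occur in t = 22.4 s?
n = f×t = 4.03×22.4 = 90.27 oscillations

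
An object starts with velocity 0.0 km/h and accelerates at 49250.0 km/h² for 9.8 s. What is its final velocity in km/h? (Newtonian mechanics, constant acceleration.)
v = v₀ + at (with unit conversion) = 134.1 km/h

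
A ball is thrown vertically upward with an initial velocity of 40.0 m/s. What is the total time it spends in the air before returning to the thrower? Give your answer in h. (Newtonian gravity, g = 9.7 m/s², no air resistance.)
t_total = 2v₀/g (with unit conversion) = 0.002291 h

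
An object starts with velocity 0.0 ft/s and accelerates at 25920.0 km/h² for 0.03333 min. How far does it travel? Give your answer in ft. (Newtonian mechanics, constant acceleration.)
d = v₀t + ½at² (with unit conversion) = 13.12 ft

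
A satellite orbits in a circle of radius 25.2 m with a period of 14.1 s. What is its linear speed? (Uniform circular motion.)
v = 2πr/T = 2π×25.2/14.1 = 11.23 m/s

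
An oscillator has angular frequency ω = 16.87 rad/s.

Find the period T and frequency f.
T = 2π/ω = 2π/16.87 = 0.3724 s; f = ω/2π = 2.685 Hz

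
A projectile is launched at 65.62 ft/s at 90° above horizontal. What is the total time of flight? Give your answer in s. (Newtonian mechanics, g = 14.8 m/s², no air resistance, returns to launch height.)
T = 2v₀sin(θ)/g (with unit conversion) = 2.703 s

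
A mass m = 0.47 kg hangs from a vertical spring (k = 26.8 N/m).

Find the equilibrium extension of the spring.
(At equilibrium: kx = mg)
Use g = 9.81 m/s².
x_eq = mg/k = 0.47×9.81/26.8 = 0.172 m = 17.2 cm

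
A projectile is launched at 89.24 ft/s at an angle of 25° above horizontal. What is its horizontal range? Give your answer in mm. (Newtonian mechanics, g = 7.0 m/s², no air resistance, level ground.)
R = v₀² sin(2θ) / g (with unit conversion) = 80970.0 mm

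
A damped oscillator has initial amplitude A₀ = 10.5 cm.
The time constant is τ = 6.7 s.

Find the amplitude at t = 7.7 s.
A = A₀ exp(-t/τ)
A = A₀ exp(−t/τ) = 10.5×exp(−7.7/6.7) = 3.327 cm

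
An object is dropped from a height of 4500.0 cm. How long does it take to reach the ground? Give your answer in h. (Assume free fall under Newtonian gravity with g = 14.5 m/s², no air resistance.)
t = √(2h/g) (with unit conversion) = 0.000692 h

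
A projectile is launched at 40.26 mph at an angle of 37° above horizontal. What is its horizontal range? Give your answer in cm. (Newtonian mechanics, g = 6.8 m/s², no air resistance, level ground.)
R = v₀² sin(2θ) / g (with unit conversion) = 4579.0 cm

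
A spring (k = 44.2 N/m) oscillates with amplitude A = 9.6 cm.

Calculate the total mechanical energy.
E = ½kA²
E = ½kA² = ½×44.2×(0.096)² = 0.2037 J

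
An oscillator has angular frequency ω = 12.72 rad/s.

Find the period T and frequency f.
T = 2π/ω = 2π/12.72 = 0.494 s; f = ω/2π = 2.024 Hz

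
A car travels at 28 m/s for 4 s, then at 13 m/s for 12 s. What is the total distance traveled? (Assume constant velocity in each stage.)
d₁ = v₁t₁ = 28 × 4 = 112 m
d₂ = v₂t₂ = 13 × 12 = 156 m
d_total = 112 + 156 = 268 m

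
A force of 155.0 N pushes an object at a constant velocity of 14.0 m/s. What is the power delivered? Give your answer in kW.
P = Fv = 155 N × 14 m/s = 2170 W = 2.17 kW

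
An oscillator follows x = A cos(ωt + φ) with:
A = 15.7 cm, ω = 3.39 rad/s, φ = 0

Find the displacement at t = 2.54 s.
x = A cos(ωt + φ) = 15.7×cos(3.39×2.54 + 0) = -10.78 cm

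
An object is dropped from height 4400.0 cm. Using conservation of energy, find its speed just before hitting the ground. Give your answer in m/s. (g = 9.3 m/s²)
mgh = ½mv² → v = √(2gh) = √(2×9.3×44) = 28.61 m/s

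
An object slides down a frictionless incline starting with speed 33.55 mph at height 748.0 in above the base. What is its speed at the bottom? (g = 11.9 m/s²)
½mv₀² + mgh = ½mv² → v = √(v₀² + 2gh) = √(15² + 2×11.9×19) = 26.02 m/s = 58.21 mph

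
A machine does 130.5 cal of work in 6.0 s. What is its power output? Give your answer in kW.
P = W/t = 546 J / 6 s = 91 W = 0.091 kW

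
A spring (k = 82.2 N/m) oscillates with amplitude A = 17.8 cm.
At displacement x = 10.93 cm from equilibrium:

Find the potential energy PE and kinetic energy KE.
E_total = ½kA² = ½×82.2×(0.178)² = 1.302 J
PE = ½kx² = ½×82.2×(0.1093)² = 0.491 J
KE = E_total − PE = 0.8112 J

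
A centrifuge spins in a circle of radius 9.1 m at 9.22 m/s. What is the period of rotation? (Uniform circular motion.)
T = 2πr/v = 2π×9.1/9.22 = 6.2 s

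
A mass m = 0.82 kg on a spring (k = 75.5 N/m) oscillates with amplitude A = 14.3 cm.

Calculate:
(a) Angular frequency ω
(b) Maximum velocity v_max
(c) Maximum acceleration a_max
ω = √(k/m) = √(75.5/0.82) = 9.595 rad/s
v_max = ωA = 9.595×0.143 = 1.372 m/s
a_max = ω²A = 9.595²×0.143 = 13.17 m/s²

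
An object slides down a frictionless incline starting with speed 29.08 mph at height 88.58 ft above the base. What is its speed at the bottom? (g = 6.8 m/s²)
½mv₀² + mgh = ½mv² → v = √(v₀² + 2gh) = √(13² + 2×6.8×27) = 23.16 m/s = 51.8 mph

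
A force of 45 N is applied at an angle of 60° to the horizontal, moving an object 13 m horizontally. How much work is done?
W = Fd cosθ = 45×13×cos(60°) = 292.5 J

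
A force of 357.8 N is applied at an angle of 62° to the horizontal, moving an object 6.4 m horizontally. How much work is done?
W = Fd cosθ = 357.8×6.4×cos(62°) = 1075.1 J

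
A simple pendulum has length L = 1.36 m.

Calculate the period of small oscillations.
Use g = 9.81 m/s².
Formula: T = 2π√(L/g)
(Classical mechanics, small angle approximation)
T = 2π√(L/g) = 2π√(1.36/9.81) = 2.339 s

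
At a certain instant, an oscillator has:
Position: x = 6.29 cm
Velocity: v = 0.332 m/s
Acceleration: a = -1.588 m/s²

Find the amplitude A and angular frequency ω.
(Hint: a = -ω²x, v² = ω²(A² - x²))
a = −ω²x → ω = √(|a|/x) = √(1.588/0.0629) = 5.025 rad/s
v² = ω²(A² − x²) → A = √(x² + v²/ω²) = √(0.0629² + 0.332²/5.025²) = 0.09123 m = 9.123 cm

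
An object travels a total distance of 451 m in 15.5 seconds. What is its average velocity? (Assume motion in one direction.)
v_avg = Δd / Δt = 451 / 15.5 = 29.1 m/s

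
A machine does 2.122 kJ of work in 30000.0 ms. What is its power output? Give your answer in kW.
P = W/t = 2122 J / 30 s = 70.73 W = 0.07073 kW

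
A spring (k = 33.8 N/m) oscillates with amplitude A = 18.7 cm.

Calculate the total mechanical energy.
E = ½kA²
E = ½kA² = ½×33.8×(0.187)² = 0.591 J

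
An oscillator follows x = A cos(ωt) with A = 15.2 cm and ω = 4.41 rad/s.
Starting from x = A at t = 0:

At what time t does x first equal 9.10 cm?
cos(ωt) = x/A = 9.1/15.2 = 0.5987
ωt = arccos(0.5987) = 0.9289 rad
t = 0.9289/4.41 = 0.2106 s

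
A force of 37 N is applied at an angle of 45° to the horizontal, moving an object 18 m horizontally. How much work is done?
W = Fd cosθ = 37×18×cos(45°) = 470.93 J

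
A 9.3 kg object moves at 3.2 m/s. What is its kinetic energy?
KE = ½mv² = ½×9.3×3.2² = 47.616 J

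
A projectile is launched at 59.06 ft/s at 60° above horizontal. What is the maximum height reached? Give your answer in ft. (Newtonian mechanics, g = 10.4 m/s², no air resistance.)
H = v₀²sin²(θ)/(2g) (with unit conversion) = 38.34 ft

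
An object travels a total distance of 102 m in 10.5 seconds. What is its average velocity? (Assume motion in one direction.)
v_avg = Δd / Δt = 102 / 10.5 = 9.71 m/s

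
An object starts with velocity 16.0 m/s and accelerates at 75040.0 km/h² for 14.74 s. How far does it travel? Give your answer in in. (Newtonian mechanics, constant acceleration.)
d = v₀t + ½at² (with unit conversion) = 34050.0 in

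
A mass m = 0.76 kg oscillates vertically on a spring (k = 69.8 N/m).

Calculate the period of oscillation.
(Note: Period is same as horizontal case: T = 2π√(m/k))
T = 2π√(m/k) = 2π√(0.76/69.8) = 0.6556 s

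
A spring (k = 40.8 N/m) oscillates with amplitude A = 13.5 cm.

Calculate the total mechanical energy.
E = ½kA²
E = ½kA² = ½×40.8×(0.135)² = 0.3718 J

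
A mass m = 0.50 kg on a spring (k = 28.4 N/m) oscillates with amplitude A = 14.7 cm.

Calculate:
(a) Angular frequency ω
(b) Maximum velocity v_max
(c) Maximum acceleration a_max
ω = √(k/m) = √(28.4/0.5) = 7.537 rad/s
v_max = ωA = 7.537×0.147 = 1.108 m/s
a_max = ω²A = 7.537²×0.147 = 8.35 m/s²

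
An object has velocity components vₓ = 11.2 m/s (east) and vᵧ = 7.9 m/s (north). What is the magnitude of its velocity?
|v| = √(vₓ² + vᵧ²) = √(11.2² + 7.9²) = √(187.85) = 13.71 m/s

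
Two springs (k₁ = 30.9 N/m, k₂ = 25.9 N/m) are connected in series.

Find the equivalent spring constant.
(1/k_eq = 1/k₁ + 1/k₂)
1/k_eq = 1/30.9 + 1/25.9 = 0.070972; k_eq = 14.09 N/m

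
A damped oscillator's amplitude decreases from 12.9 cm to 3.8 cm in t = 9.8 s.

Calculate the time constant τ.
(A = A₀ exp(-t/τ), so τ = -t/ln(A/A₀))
A/A₀ = 3.8/12.9 = 0.2946; ln(A/A₀) = -1.222
τ = −t/ln(A/A₀) = −9.8/-1.222 = 8.018 s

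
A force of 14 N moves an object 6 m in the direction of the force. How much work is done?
W = Fd = 14×6 = 84.0 J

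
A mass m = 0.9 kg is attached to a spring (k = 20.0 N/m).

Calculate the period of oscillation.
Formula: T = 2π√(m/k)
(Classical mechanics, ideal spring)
T = 2π√(m/k) = 2π√(0.9/20.0) = 1.333 s; f = 1/T = 0.7503 Hz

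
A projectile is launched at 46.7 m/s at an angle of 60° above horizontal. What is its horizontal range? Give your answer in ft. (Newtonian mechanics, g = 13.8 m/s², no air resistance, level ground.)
R = v₀² sin(2θ) / g (with unit conversion) = 449.0 ft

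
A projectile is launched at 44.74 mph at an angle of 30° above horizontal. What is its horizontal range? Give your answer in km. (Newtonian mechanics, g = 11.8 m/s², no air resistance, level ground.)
R = v₀² sin(2θ) / g (with unit conversion) = 0.02936 km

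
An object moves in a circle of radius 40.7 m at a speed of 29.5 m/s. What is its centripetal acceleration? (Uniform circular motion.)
a_c = v²/r = 29.5²/40.7 = 870.25/40.7 = 21.38 m/s²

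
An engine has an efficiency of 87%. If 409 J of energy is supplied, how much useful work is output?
W_out = η × W_in = 0.87 × 409 = 355.83 J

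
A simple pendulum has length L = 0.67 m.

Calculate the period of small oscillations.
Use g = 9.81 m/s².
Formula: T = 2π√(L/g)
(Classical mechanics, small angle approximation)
T = 2π√(L/g) = 2π√(0.67/9.81) = 1.642 s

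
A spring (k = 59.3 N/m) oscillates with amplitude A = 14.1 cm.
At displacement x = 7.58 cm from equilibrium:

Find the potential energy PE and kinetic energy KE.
E_total = ½kA² = ½×59.3×(0.141)² = 0.5895 J
PE = ½kx² = ½×59.3×(0.0758)² = 0.1704 J
KE = E_total − PE = 0.4191 J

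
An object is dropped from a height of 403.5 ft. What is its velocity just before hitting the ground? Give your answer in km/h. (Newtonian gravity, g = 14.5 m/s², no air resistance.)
v = √(2gh) (with unit conversion) = 215.0 km/h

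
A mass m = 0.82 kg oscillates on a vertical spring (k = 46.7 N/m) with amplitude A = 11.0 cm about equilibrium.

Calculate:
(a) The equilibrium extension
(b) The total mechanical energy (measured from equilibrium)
x_eq = mg/k = 0.82×9.81/46.7 = 0.1723 m = 17.23 cm
E = ½kA² = ½×46.7×(0.11)² = 0.2825 J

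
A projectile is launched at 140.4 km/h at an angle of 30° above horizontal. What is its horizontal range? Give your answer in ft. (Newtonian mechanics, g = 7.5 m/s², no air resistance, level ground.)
R = v₀² sin(2θ) / g (with unit conversion) = 576.2 ft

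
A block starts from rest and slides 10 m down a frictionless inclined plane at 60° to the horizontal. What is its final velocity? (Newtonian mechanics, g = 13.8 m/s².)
a = g sin(θ) = 13.8 × sin(60°) = 11.95 m/s²
v = √(2ad) = √(2 × 11.95 × 10) = 15.46 m/s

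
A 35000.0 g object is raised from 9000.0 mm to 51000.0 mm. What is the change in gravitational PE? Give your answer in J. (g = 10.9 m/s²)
ΔPE = mg(h₂ − h₁) = 35 kg × 10.9 m/s² × (51 − 9) m = 1.602e+04 J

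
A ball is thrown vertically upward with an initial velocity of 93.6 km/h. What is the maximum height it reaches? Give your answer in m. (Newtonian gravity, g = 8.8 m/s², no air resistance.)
h_max = v₀²/(2g) (with unit conversion) = 38.41 m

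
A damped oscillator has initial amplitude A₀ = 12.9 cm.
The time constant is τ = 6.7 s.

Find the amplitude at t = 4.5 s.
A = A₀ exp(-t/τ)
A = A₀ exp(−t/τ) = 12.9×exp(−4.5/6.7) = 6.59 cm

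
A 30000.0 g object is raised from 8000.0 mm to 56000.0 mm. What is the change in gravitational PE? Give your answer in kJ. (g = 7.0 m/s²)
ΔPE = mg(h₂ − h₁) = 30 kg × 7.0 m/s² × (56 − 8) m = 1.008e+04 J = 10.08 kJ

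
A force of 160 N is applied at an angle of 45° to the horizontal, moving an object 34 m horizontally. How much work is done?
W = Fd cosθ = 160×34×cos(45°) = 3846.7 J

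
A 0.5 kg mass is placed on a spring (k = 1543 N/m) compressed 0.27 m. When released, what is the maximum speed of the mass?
½kx² = ½mv² → v = x√(k/m) = 0.27×√(1543/0.5) = 15.0 m/s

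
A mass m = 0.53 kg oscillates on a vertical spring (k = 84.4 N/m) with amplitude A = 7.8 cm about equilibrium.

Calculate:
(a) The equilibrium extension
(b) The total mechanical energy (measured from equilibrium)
x_eq = mg/k = 0.53×9.81/84.4 = 0.0616 m = 6.16 cm
E = ½kA² = ½×84.4×(0.078)² = 0.2567 J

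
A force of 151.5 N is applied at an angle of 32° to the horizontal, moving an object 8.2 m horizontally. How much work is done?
W = Fd cosθ = 151.5×8.2×cos(32°) = 1053.5 J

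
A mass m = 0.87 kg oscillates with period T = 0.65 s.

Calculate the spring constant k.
T = 2π√(m/k) → k = m(2π/T)² = 0.87×(2π/0.65)² = 81.29 N/m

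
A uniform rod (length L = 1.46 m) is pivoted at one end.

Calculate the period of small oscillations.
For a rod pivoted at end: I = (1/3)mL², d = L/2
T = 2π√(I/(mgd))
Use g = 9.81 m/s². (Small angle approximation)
I/m = (1/3)L² = 0.7105 m²; d = L/2 = 0.73 m
T = 2π√(I/(mgd)) = 2π√(0.7105/(9.81×0.73)) = 1.979 s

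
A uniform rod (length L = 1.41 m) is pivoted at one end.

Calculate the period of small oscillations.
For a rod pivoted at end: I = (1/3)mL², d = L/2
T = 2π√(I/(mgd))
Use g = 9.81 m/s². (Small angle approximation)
I/m = (1/3)L² = 0.6627 m²; d = L/2 = 0.705 m
T = 2π√(I/(mgd)) = 2π√(0.6627/(9.81×0.705)) = 1.945 s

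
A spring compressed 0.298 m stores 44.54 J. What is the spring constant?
PE = ½kx² → k = 2PE/x² = 2×44.54/0.298² = 1003.0 N/m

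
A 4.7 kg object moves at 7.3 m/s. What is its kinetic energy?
KE = ½mv² = ½×4.7×7.3² = 125.2315 J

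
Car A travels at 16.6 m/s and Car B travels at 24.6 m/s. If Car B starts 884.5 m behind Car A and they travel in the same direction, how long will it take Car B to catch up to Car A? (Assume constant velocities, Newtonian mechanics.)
Relative speed: v_rel = 24.6 - 16.6 = 8 m/s
Time to catch: t = d₀/v_rel = 884.5/8 = 110.56 s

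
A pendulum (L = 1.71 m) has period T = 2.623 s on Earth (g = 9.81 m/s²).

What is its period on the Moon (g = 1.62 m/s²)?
T = 2π√(L/g), so T_moon/T_earth = √(g_earth/g_moon)
T_moon = 2π√(1.71/1.62) = 6.455 s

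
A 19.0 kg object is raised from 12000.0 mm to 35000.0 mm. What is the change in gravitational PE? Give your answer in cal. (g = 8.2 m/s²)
ΔPE = mg(h₂ − h₁) = 19 kg × 8.2 m/s² × (35 − 12) m = 3583 J = 856.5 cal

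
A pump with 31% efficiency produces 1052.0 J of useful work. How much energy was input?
W_in = W_out/η = 1052.0/0.31 = 3393.5 J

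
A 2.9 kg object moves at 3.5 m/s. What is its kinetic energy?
KE = ½mv² = ½×2.9×3.5² = 17.7625 J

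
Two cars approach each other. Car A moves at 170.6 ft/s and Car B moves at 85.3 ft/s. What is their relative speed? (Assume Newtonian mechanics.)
v_rel = v_A + v_B = 170.6 + 85.3 = 255.9 ft/s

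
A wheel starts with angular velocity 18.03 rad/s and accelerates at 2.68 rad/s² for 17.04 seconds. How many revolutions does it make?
θ = ω₀t + ½αt² = 18.03×17.04 + ½×2.68×17.04² = 696.32 rad
Revolutions = θ/(2π) = 696.32/(2π) = 110.82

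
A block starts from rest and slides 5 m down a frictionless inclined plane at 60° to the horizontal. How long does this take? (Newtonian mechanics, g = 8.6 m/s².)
a = g sin(θ) = 8.6 × sin(60°) = 7.45 m/s²
t = √(2d/a) = √(2 × 5 / 7.45) = 1.16 s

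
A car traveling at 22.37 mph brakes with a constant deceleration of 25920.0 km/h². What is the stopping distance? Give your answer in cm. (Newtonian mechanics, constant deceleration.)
d = v₀² / (2a) (with unit conversion) = 2500.0 cm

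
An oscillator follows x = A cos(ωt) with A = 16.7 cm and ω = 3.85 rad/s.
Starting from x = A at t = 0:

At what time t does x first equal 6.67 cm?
cos(ωt) = x/A = 6.67/16.7 = 0.3994
ωt = arccos(0.3994) = 1.16 rad
t = 1.16/3.85 = 0.3013 s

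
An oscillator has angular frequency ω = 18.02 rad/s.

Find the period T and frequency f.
T = 2π/ω = 2π/18.02 = 0.3487 s; f = ω/2π = 2.868 Hz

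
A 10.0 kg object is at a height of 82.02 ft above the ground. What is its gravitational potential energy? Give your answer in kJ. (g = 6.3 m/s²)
PE = mgh = 10 kg × 6.3 m/s² × 25 m = 1575 J = 1.575 kJ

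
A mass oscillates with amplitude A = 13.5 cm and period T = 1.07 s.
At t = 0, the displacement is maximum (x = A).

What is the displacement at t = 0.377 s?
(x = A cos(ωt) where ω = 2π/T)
ω = 2π/T = 2π/1.07 = 5.872 rad/s
x = A cos(ωt) = 13.5×cos(5.872×0.377) = -8.095 cm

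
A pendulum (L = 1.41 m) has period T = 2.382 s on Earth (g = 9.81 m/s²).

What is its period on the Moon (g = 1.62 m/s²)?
T = 2π√(L/g), so T_moon/T_earth = √(g_earth/g_moon)
T_moon = 2π√(1.41/1.62) = 5.862 s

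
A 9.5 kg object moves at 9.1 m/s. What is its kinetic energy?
KE = ½mv² = ½×9.5×9.1² = 393.3475 J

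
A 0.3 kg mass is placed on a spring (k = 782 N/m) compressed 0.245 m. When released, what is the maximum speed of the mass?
½kx² = ½mv² → v = x√(k/m) = 0.245×√(782/0.3) = 12.51 m/s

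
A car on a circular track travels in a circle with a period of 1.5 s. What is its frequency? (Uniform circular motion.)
f = 1/T = 1/1.5 = 0.6667 Hz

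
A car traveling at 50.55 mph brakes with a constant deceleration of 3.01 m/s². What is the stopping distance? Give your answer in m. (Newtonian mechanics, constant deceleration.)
d = v₀² / (2a) (with unit conversion) = 84.83 m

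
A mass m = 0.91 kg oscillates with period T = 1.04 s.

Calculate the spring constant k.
T = 2π√(m/k) → k = m(2π/T)² = 0.91×(2π/1.04)² = 33.22 N/m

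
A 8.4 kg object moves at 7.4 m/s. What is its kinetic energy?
KE = ½mv² = ½×8.4×7.4² = 229.992 J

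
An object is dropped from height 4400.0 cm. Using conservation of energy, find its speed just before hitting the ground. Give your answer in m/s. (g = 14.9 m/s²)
mgh = ½mv² → v = √(2gh) = √(2×14.9×44) = 36.21 m/s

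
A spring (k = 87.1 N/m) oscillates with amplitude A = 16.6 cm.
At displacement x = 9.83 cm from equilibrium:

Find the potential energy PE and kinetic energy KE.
E_total = ½kA² = ½×87.1×(0.166)² = 1.2 J
PE = ½kx² = ½×87.1×(0.0983)² = 0.4208 J
KE = E_total − PE = 0.7792 J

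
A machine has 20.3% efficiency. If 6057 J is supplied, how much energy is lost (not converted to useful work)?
W_out = η × W_in = 0.203×6057 = 1229.6 J
W_lost = W_in − W_out = 6057 − 1229.6 = 4827.4 J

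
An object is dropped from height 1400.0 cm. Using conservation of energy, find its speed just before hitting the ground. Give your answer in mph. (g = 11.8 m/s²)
mgh = ½mv² → v = √(2gh) = √(2×11.8×14) = 18.18 m/s = 40.66 mph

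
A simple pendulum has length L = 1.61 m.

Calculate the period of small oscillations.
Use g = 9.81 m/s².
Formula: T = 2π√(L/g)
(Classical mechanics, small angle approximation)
T = 2π√(L/g) = 2π√(1.61/9.81) = 2.545 s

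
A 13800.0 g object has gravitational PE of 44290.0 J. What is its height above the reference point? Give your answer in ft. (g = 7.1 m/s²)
PE = mgh → h = PE/(mg) = 4.429e+04 J / (13.8 kg × 7.1 m/s²) = 452 m = 1483.0 ft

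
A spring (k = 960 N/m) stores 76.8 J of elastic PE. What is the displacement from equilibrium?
PE = ½kx² → x = √(2PE/k) = √(2×76.8/960) = 0.4 m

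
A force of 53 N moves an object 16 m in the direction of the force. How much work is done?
W = Fd = 53×16 = 848.0 J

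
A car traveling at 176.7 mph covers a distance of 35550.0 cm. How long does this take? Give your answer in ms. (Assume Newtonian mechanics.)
t = d/v (with unit conversion) = 4500.0 ms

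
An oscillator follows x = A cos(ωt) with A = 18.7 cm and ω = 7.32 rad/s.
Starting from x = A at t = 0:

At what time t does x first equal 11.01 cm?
cos(ωt) = x/A = 11.01/18.7 = 0.5888
ωt = arccos(0.5888) = 0.9413 rad
t = 0.9413/7.32 = 0.1286 s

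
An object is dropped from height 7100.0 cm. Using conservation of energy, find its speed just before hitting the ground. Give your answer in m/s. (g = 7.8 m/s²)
mgh = ½mv² → v = √(2gh) = √(2×7.8×71) = 33.28 m/s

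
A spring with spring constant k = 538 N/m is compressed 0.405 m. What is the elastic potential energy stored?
PE = ½kx² = ½×538×0.405² = 44.12 J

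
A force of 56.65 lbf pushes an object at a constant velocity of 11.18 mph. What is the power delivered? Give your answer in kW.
P = Fv = 252 N × 4.998 m/s = 1259 W = 1.259 kW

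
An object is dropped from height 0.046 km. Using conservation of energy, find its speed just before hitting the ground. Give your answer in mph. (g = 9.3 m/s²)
mgh = ½mv² → v = √(2gh) = √(2×9.3×46) = 29.25 m/s = 65.43 mph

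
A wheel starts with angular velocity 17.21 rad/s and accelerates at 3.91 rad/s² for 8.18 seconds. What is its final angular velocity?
ω = ω₀ + αt = 17.21 + 3.91 × 8.18 = 49.19 rad/s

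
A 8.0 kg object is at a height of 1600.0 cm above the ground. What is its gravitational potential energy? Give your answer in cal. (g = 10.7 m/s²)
PE = mgh = 8 kg × 10.7 m/s² × 16 m = 1370 J = 327.3 cal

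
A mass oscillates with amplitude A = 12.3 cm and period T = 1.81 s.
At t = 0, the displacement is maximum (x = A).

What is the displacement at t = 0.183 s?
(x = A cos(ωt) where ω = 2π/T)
ω = 2π/T = 2π/1.81 = 3.471 rad/s
x = A cos(ωt) = 12.3×cos(3.471×0.183) = 9.9 cm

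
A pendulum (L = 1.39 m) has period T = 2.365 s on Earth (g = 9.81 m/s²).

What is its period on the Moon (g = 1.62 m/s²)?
T = 2π√(L/g), so T_moon/T_earth = √(g_earth/g_moon)
T_moon = 2π√(1.39/1.62) = 5.82 s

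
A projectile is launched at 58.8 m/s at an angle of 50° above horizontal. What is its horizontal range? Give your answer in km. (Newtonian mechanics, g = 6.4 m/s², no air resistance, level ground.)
R = v₀² sin(2θ) / g (with unit conversion) = 0.532 km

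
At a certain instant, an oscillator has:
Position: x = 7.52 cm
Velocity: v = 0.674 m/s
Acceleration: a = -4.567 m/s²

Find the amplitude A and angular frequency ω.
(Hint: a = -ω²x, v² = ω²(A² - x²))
a = −ω²x → ω = √(|a|/x) = √(4.567/0.0752) = 7.793 rad/s
v² = ω²(A² − x²) → A = √(x² + v²/ω²) = √(0.0752² + 0.674²/7.793²) = 0.1146 m = 11.46 cm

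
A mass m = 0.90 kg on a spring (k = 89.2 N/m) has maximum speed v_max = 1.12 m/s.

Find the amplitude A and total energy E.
½mv²_max = ½kA² → A = v_max√(m/k) = 1.12×√(0.9/89.2) = 0.1125 m = 11.25 cm
E = ½mv²_max = ½×0.9×1.12² = 0.5645 J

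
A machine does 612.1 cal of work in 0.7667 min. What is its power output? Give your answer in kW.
P = W/t = 2561 J / 46 s = 55.67 W = 0.05567 kW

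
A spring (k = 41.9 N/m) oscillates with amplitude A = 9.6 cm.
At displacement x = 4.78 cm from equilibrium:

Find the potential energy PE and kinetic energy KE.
E_total = ½kA² = ½×41.9×(0.096)² = 0.1931 J
PE = ½kx² = ½×41.9×(0.0478)² = 0.04787 J
KE = E_total − PE = 0.1452 J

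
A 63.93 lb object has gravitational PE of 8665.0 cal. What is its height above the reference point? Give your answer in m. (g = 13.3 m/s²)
PE = mgh → h = PE/(mg) = 3.625e+04 J / (29 kg × 13.3 m/s²) = 94 m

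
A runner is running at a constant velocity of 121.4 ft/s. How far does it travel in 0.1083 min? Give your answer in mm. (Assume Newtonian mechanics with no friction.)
d = vt (with unit conversion) = 240400.0 mm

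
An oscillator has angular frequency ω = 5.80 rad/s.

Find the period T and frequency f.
T = 2π/ω = 2π/5.8 = 1.083 s; f = ω/2π = 0.9231 Hz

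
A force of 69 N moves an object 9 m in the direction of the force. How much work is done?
W = Fd = 69×9 = 621.0 J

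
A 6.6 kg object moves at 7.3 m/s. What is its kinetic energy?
KE = ½mv² = ½×6.6×7.3² = 175.857 J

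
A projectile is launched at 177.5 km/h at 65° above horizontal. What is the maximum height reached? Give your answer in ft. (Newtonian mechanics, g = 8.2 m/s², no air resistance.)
H = v₀²sin²(θ)/(2g) (with unit conversion) = 399.5 ft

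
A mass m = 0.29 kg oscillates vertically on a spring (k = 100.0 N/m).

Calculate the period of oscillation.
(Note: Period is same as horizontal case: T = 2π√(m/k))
T = 2π√(m/k) = 2π√(0.29/100.0) = 0.3384 s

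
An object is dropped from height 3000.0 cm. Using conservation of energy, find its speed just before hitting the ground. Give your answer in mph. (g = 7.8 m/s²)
mgh = ½mv² → v = √(2gh) = √(2×7.8×30) = 21.63 m/s = 48.39 mph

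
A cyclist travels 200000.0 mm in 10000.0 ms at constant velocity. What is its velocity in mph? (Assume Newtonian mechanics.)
v = d/t (with unit conversion) = 44.74 mph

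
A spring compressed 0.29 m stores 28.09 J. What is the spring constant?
PE = ½kx² → k = 2PE/x² = 2×28.09/0.29² = 668.0 N/m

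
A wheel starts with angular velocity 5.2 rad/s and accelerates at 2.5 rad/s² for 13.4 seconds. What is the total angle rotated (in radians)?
θ = ω₀t + ½αt² = 5.2×13.4 + ½×2.5×13.4² = 294.13 rad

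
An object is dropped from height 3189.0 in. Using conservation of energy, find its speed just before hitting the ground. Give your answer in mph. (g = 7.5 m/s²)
mgh = ½mv² → v = √(2gh) = √(2×7.5×81) = 34.86 m/s = 77.97 mph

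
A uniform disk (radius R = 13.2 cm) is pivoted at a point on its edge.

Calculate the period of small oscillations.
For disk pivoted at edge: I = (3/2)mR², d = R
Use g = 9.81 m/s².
I/m = (3/2)R² = 0.02614 m²; d = R = 0.132 m
T = 2π√((3/2)R²/(gR)) = 2π√(3R/(2g)) = 0.8926 s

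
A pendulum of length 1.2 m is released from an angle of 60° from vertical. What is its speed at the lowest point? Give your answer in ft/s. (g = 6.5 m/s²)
h = L(1 − cosθ) = 1.2×(1 − cos60°) = 0.6 m
v = √(2gh) = √(2×6.5×0.6) = 2.793 m/s = 9.163 ft/s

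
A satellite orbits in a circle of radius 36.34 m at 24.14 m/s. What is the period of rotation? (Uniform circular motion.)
T = 2πr/v = 2π×36.34/24.14 = 9.46 s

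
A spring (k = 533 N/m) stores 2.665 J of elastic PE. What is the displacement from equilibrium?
PE = ½kx² → x = √(2PE/k) = √(2×2.665/533) = 0.1 m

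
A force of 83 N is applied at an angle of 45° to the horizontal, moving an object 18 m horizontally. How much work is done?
W = Fd cosθ = 83×18×cos(45°) = 1056.4 J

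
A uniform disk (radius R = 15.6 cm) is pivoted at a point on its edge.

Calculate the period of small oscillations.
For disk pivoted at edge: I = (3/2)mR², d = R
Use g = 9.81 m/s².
I/m = (3/2)R² = 0.0365 m²; d = R = 0.156 m
T = 2π√((3/2)R²/(gR)) = 2π√(3R/(2g)) = 0.9704 s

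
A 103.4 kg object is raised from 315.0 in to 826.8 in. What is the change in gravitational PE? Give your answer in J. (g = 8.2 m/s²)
ΔPE = mg(h₂ − h₁) = 103.4 kg × 8.2 m/s² × (21 − 8.001) m = 1.102e+04 J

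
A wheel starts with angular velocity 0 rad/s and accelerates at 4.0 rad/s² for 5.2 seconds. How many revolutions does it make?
θ = ω₀t + ½αt² = 0×5.2 + ½×4.0×5.2² = 54.08 rad
Revolutions = θ/(2π) = 54.08/(2π) = 8.61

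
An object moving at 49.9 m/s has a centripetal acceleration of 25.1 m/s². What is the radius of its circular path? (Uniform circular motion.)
r = v²/a_c = 49.9²/25.1 = 99.2 m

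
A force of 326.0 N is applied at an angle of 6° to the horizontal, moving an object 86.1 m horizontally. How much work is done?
W = Fd cosθ = 326.0×86.1×cos(6°) = 27915.0 J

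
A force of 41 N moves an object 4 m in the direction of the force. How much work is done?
W = Fd = 41×4 = 164.0 J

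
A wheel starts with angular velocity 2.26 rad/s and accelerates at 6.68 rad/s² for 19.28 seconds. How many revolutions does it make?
θ = ω₀t + ½αt² = 2.26×19.28 + ½×6.68×19.28² = 1285.11 rad
Revolutions = θ/(2π) = 1285.11/(2π) = 204.53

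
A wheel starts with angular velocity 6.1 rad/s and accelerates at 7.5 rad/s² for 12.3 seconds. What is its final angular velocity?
ω = ω₀ + αt = 6.1 + 7.5 × 12.3 = 98.35 rad/s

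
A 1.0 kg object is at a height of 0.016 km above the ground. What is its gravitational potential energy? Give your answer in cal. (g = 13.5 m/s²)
PE = mgh = 1 kg × 13.5 m/s² × 16 m = 216 J = 51.63 cal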